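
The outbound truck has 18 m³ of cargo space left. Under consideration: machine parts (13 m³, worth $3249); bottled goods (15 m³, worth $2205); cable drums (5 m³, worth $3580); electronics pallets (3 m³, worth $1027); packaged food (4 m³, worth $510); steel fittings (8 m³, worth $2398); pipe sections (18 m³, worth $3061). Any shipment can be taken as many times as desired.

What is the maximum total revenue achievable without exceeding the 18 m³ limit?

11767

3×cable drums + electronics pallets uses 18 of the 18 m³ and totals 11767.
Every other selection either busts 18 m³ or fails to beat 11767.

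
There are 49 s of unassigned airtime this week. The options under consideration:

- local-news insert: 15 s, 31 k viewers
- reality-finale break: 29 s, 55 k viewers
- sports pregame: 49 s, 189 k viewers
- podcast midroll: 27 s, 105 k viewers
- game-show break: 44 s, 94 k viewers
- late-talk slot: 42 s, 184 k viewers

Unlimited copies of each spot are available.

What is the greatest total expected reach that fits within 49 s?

By expected reach per s: late-talk slot 4.38, podcast midroll 3.89, sports pregame 3.86, game-show break 2.14 lead.
Filling by ratio: late-talk slot for 184, with 7 s left unused.
The 42 s tied up in late-talk slot is better spent on sports pregame — total rises to 189 (49 s).
Every other selection either busts 49 s or fails to beat 189.

189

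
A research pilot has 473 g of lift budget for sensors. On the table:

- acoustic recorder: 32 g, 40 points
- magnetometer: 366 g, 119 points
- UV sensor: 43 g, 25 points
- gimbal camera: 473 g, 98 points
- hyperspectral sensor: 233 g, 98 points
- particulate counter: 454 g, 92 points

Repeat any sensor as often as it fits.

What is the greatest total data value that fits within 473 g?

Taking 14×acoustic recorder: 448 g used, 560 in data value.
The spare 25 g is too small for any remaining sensor, and no exchange beats 560.

560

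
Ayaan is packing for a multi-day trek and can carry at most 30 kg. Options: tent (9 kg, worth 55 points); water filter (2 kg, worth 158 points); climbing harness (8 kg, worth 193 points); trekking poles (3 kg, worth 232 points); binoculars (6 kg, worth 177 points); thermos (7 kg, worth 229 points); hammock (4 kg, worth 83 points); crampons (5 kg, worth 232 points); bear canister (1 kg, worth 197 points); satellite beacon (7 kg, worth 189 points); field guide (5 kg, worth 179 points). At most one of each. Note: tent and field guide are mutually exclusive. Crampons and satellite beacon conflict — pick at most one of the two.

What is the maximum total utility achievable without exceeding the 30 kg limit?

1404

Taking water filter + trekking poles + binoculars + thermos + crampons + bear canister + field guide: 29 kg used, 1404 in utility.
Nothing else feasible within 30 kg beats 1404.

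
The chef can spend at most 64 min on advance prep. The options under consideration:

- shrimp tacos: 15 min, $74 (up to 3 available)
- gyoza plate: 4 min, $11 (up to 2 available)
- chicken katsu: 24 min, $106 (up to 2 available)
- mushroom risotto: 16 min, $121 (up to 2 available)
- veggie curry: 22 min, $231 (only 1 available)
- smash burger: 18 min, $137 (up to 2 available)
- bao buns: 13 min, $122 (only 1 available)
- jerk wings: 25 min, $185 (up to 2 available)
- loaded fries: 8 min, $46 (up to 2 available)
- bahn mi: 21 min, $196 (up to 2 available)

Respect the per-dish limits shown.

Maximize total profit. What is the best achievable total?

623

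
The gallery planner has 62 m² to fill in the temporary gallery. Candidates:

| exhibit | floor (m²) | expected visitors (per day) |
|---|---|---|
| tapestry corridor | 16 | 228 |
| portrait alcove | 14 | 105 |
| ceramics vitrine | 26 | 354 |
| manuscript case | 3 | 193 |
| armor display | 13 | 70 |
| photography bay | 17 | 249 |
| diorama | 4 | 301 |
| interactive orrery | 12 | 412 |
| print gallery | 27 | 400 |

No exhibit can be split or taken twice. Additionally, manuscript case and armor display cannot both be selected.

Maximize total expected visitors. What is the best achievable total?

Ranking by ratio (expected visitors/m²): diorama 75.25, manuscript case 64.33, interactive orrery 34.33.
Taking tapestry corridor + manuscript case + diorama + interactive orrery + print gallery: 62 m² used, 1534 in expected visitors.

1534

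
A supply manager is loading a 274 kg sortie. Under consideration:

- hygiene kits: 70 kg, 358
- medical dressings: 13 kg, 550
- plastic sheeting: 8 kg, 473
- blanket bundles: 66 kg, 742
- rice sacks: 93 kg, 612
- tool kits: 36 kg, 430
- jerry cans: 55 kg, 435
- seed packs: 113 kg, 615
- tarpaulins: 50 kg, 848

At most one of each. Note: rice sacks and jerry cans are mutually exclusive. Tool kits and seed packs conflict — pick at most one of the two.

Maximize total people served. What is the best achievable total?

3655

Filling by ratio: medical dressings + plastic sheeting + blanket bundles + tool kits + jerry cans + tarpaulins for 3478, with 46 kg left unused.
Replace jerry cans with rice sacks: the trade gains 177 net, giving 3655 at 266 kg.
Next best is medical dressings + plastic sheeting + blanket bundles + tool kits + jerry cans + tarpaulins at 3478 (228 kg) — short by 177.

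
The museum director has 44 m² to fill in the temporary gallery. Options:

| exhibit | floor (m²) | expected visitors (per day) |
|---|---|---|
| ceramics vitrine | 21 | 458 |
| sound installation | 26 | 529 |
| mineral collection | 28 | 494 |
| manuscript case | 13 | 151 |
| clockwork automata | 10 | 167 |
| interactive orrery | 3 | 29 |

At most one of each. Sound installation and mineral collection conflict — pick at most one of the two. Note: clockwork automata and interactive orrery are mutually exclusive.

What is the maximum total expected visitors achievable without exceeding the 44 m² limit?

776

By expected visitors per m²: ceramics vitrine 21.81, sound installation 20.35, mineral collection 17.64, clockwork automata 16.70 lead.
Best packing: ceramics vitrine + manuscript case + clockwork automata — 44 m², 776 total.
Nothing else feasible within 44 m² beats 776.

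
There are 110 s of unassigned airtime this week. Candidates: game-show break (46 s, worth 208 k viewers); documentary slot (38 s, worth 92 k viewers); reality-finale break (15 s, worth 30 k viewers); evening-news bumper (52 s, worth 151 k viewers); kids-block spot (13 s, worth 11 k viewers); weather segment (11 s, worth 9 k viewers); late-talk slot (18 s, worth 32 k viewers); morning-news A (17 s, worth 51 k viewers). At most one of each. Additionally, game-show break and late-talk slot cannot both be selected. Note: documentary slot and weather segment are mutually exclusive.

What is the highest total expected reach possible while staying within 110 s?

Taking the top-ratio spots first gives game-show break + documentary slot + morning-news A for 351 (101 s).
Replace documentary slot and morning-news A with evening-news bumper + weather segment: the trade gains 17 net, giving 368 at 109 s.

368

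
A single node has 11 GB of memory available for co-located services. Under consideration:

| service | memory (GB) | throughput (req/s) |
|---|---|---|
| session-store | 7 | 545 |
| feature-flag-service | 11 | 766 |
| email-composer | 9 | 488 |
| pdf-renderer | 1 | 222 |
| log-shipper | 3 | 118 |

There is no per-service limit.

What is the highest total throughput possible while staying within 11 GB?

2442

The ratio ordering already packs tightly: 11×pdf-renderer, 11 GB, 2442.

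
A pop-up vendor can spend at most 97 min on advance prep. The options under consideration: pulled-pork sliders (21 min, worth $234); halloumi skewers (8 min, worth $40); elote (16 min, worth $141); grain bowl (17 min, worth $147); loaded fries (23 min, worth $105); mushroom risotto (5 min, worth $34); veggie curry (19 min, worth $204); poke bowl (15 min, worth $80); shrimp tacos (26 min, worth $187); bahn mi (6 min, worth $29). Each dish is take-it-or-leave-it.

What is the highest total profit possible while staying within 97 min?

846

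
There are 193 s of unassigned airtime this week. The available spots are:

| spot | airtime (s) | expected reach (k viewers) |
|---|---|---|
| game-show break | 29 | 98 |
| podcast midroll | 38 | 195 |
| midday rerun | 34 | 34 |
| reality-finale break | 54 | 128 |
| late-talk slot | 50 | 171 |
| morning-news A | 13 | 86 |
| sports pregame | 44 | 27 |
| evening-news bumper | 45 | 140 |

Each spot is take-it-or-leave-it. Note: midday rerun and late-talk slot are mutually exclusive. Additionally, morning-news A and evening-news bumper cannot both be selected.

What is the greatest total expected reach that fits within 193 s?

Game-show break + podcast midroll + reality-finale break + late-talk slot + morning-news A uses 184 of the 193 s and totals 678.

678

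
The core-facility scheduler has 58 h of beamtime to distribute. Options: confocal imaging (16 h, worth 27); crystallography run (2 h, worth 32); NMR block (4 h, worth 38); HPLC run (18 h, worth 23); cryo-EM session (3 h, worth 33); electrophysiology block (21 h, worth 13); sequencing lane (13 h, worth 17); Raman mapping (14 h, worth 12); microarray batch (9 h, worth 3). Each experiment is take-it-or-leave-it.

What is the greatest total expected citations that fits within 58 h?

Confocal imaging + crystallography run + NMR block + HPLC run + cryo-EM session + sequencing lane uses 56 of the 58 h and totals 170.
Next best is confocal imaging + crystallography run + NMR block + HPLC run + cryo-EM session + Raman mapping at 165 (57 h) — short by 5.

170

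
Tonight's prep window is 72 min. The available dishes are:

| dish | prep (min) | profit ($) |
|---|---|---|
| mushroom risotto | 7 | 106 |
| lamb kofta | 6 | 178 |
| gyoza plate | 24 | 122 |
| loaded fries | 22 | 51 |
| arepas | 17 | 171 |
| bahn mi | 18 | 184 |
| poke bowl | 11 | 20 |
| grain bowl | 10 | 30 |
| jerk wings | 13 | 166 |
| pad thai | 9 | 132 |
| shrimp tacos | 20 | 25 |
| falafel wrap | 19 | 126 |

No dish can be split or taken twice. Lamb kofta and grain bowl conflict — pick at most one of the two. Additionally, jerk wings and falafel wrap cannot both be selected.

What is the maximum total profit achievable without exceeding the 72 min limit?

937

Best packing: mushroom risotto + lamb kofta + arepas + bahn mi + jerk wings + pad thai — 70 min, 937 total.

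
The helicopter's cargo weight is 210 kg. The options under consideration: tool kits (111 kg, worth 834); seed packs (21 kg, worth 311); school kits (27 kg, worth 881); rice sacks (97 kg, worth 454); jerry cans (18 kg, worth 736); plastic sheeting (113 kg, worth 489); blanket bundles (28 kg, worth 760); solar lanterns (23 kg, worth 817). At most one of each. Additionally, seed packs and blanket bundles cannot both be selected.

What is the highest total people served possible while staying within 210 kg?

Best packing: tool kits + school kits + jerry cans + blanket bundles + solar lanterns — 207 kg, 4028 total.
The closest alternative, school kits + jerry cans + plastic sheeting + blanket bundles + solar lanterns, reaches only 3683.

4028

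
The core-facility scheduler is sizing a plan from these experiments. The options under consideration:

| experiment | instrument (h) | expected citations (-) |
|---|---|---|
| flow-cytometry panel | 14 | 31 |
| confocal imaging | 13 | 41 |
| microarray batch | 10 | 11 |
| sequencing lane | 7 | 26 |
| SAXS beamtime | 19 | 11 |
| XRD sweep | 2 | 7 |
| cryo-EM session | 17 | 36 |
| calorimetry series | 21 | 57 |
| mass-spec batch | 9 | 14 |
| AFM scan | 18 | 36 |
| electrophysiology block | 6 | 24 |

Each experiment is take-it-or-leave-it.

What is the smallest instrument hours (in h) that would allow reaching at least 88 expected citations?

Look for the lowest-instrument combination reaching 88.
confocal imaging + sequencing lane + electrophysiology block reaches 91 using 26 h.
Any bundle with less than 26 h falls short of 88.

26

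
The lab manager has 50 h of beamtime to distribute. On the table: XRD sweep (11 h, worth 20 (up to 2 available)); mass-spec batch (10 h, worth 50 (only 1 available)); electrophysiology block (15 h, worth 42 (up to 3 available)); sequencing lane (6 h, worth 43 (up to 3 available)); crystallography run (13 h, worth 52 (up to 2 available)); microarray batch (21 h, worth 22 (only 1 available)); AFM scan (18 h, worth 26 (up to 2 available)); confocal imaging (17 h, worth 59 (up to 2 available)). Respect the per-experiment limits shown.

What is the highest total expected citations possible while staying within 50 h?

240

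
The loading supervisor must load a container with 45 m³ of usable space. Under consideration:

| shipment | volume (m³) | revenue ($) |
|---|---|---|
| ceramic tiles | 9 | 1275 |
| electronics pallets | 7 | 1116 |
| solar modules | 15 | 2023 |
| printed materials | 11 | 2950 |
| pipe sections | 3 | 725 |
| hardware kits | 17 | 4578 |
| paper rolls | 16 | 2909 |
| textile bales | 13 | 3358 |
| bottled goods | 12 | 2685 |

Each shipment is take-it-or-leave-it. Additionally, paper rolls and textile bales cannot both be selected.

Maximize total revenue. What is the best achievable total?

11611

Ranking by ratio (revenue/m³): hardware kits 269.29, printed materials 268.18, textile bales 258.31, pipe sections 241.67.
Best packing: printed materials + pipe sections + hardware kits + textile bales — 44 m³, 11611 total.
No other feasible combination exceeds 11611.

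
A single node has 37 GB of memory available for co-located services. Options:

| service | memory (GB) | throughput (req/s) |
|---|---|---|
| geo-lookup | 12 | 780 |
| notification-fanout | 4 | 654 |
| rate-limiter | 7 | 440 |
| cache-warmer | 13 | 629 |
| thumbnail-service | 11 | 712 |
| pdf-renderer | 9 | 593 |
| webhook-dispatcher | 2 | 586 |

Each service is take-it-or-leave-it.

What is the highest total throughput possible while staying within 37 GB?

Taking the top-ratio services first gives geo-lookup + notification-fanout + rate-limiter + pdf-renderer + webhook-dispatcher for 3053 (34 GB).
Replace pdf-renderer with thumbnail-service: the trade gains 119 net, giving 3172 at 36 GB.
An exhaustive check of the 128 subsets confirms 3172.

3172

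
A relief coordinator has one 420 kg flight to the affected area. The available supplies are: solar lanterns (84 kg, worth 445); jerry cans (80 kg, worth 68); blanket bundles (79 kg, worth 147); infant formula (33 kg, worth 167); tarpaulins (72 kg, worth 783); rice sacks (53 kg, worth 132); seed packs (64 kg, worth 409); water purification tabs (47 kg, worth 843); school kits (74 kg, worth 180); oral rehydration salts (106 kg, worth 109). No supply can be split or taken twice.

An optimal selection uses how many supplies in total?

The maximum people served within 420 kg is 2827.
solar lanterns + infant formula + tarpaulins + seed packs + water purification tabs + school kits hits 2827 at 374 kg.
Any selection reaching 2827 contains exactly 6 supplies.

6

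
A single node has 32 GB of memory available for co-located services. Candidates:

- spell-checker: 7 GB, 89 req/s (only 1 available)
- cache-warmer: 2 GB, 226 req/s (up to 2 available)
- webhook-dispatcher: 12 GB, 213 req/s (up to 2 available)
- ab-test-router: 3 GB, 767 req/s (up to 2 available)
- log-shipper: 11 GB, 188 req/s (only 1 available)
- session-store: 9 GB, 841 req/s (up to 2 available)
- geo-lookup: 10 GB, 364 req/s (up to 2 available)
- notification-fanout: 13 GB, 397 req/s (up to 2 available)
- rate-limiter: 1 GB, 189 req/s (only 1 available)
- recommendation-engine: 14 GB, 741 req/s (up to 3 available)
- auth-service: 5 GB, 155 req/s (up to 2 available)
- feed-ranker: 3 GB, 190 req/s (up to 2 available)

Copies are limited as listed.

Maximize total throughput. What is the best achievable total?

Density check — ab-test-router 255.67, rate-limiter 189.00, cache-warmer 113.00 are the best per GB.
2×cache-warmer + 2×ab-test-router + 2×session-store + rate-limiter + feed-ranker uses 32 of the 32 GB and totals 4047.

4047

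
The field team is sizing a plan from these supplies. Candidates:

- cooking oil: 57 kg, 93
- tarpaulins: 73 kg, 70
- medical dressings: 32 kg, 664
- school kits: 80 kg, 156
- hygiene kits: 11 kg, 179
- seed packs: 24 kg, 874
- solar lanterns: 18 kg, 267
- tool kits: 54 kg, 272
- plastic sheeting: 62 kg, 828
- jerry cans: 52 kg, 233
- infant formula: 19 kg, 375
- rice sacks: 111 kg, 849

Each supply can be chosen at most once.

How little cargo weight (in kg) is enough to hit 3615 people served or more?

Look for the lowest-cargo combination reaching 3615.
Taking medical dressings + hygiene kits + seed packs + solar lanterns + plastic sheeting + rice sacks gives 3661 (≥ 3615) for 258 kg.
No combination under 258 kg hits 3615.

258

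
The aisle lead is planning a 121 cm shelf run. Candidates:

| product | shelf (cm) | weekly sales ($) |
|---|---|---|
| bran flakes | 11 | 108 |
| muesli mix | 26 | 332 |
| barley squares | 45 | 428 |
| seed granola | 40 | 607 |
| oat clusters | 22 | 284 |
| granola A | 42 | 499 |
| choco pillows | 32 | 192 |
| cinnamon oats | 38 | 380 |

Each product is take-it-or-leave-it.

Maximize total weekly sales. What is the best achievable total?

1546

Taking the top-ratio products first gives bran flakes + muesli mix + seed granola + oat clusters for 1331 (99 cm).
Dropping oat clusters frees 22 cm; slotting in granola A (42 cm) lifts the total to 1546 at 119 cm.
Next best is bran flakes + seed granola + oat clusters + granola A at 1498 (115 cm) — short by 48.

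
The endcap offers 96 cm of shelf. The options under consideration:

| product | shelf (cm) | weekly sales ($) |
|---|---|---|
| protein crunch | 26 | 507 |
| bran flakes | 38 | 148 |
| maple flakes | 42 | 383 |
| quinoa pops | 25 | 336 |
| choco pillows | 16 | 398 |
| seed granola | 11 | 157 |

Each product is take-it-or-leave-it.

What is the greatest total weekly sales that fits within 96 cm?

The ratio heuristic lands on protein crunch + quinoa pops + choco pillows + seed granola (1398) but leaves 18 cm idle.
The 25 cm tied up in quinoa pops is better spent on maple flakes — total rises to 1445 (95 cm).
Runner-up protein crunch + quinoa pops + choco pillows + seed granola tops out at 1398.

1445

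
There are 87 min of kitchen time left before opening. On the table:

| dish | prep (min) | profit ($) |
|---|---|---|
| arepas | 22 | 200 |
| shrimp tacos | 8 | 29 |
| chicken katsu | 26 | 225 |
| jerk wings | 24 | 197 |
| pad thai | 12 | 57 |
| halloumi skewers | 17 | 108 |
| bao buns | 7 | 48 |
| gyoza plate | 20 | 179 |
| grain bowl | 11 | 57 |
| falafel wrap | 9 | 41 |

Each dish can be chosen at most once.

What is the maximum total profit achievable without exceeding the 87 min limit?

712

Greedy by ratio would take arepas + chicken katsu + bao buns + gyoza plate + grain bowl: 86 min used, total 709.
Dropping bao buns and grain bowl frees 18 min; slotting in halloumi skewers (17 min) lifts the total to 712 at 85 min.
An exhaustive check of the 1024 subsets confirms 712.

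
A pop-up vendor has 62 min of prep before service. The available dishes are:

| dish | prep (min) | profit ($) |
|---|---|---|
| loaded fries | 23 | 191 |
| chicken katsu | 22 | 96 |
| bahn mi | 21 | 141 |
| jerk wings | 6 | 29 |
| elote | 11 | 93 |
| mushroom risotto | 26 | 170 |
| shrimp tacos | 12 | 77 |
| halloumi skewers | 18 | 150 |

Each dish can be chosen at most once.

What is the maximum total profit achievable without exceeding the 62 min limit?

482

The ratio heuristic lands on loaded fries + jerk wings + elote + halloumi skewers (463) but leaves 4 min idle.
Dropping jerk wings and elote frees 17 min; slotting in bahn mi (21 min) lifts the total to 482 at 62 min.
The closest alternative, loaded fries + jerk wings + elote + halloumi skewers, reaches only 463.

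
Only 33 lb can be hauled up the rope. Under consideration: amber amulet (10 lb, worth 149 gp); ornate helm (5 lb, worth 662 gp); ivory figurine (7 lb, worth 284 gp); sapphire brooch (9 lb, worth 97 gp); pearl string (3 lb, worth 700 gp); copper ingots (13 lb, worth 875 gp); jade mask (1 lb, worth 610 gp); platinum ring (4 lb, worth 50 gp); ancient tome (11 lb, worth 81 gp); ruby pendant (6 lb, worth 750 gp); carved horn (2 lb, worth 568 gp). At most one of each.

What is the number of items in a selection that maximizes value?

Optimal total is 4165.
ornate helm + pearl string + copper ingots + jade mask + ruby pendant + carved horn hits 4165 at 30 lb.
Every optimal selection uses 6 items.

6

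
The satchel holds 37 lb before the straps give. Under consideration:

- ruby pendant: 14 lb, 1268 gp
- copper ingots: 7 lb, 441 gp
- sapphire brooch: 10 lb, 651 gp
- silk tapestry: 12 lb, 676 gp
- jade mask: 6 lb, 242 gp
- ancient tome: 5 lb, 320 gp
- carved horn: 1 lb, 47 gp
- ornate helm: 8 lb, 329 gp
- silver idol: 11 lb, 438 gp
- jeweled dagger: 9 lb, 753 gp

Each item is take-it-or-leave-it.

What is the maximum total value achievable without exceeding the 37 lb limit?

2829

Density check — ruby pendant 90.57, jeweled dagger 83.67, sapphire brooch 65.10 are the best per lb.
Taking the top-ratio items first gives ruby pendant + sapphire brooch + carved horn + jeweled dagger for 2719 (34 lb).
Dropping sapphire brooch frees 10 lb; slotting in copper ingots + ancient tome (12 lb) lifts the total to 2829 at 36 lb.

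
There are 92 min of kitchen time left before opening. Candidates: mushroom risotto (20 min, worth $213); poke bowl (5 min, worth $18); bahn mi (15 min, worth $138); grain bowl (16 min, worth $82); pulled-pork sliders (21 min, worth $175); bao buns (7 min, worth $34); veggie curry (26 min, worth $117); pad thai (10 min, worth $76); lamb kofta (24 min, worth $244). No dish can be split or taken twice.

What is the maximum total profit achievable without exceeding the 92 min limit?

846

Mushroom risotto + bahn mi + pulled-pork sliders + pad thai + lamb kofta uses 90 of the 92 min and totals 846.
Runner-up mushroom risotto + poke bowl + bahn mi + pulled-pork sliders + bao buns + lamb kofta tops out at 822.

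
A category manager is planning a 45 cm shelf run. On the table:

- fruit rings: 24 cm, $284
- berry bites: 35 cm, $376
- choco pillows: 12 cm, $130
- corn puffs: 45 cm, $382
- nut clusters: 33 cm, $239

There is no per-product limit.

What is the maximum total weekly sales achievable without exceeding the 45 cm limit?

Ranking by ratio (weekly sales/cm): fruit rings 11.83, choco pillows 10.83, berry bites 10.74.
Taking fruit rings + choco pillows: 36 cm used, 414 in weekly sales.
Every other selection either busts 45 cm or fails to beat 414.

414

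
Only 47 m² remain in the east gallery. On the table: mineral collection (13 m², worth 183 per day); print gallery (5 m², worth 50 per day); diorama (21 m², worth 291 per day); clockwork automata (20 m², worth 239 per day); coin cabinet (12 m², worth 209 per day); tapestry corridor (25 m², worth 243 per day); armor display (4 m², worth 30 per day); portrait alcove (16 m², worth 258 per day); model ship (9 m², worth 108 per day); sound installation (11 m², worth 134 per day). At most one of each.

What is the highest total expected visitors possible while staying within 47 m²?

700

Mineral collection + print gallery + coin cabinet + portrait alcove uses 46 of the 47 m² and totals 700.
The closest alternative, mineral collection + diorama + coin cabinet, reaches only 683.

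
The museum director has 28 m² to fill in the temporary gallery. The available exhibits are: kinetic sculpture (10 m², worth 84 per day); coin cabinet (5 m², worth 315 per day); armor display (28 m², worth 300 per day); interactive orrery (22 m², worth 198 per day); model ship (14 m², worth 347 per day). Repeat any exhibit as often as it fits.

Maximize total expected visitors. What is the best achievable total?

Density check — coin cabinet 63.00, model ship 24.79, armor display 10.71, interactive orrery 9.00 are the best per m².
5×coin cabinet uses 25 of the 28 m² and totals 1575.
Nothing else within 28 m² beats 1575.

1575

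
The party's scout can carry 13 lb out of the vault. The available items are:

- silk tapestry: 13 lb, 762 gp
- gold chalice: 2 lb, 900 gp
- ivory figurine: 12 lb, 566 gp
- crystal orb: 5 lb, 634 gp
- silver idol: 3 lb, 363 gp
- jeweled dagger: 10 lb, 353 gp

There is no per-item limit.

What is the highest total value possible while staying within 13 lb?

By value per lb: gold chalice 450.00, crystal orb 126.80, silver idol 121.00 lead.
The ratio ordering already packs tightly: 6×gold chalice, 12 lb, 5400.

5400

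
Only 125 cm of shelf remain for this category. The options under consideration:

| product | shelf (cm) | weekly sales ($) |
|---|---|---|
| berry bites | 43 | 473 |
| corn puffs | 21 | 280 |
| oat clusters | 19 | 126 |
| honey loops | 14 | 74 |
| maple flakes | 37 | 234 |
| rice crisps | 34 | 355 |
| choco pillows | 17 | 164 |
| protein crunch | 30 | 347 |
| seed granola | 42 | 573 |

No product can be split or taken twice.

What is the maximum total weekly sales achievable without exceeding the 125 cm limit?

Taking the top-ratio products first gives corn puffs + honey loops + choco pillows + protein crunch + seed granola for 1438 (124 cm).
Dropping honey loops and protein crunch frees 44 cm; slotting in berry bites (43 cm) lifts the total to 1490 at 123 cm.

1490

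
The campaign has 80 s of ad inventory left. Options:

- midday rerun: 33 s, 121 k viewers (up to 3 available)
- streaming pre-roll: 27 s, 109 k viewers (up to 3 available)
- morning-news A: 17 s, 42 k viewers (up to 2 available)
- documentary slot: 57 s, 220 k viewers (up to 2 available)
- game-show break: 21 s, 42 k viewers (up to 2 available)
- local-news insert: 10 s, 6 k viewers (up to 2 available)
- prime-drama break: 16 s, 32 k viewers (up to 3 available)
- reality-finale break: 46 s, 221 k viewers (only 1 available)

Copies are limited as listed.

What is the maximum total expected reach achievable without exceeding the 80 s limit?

The ratio heuristic lands on streaming pre-roll + reality-finale break (330) but leaves 7 s idle.
The 27 s tied up in streaming pre-roll is better spent on midday rerun — total rises to 342 (79 s).
No other feasible combination exceeds 342.

342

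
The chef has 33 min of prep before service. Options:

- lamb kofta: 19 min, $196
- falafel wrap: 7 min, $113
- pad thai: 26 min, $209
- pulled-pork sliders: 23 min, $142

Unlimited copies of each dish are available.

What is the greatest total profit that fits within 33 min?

Ranking by ratio (profit/min): falafel wrap 16.14, lamb kofta 10.32, pad thai 8.04, pulled-pork sliders 6.17.
Best packing: 4×falafel wrap — 28 min, 452 total.
That's the maximum — no swap from here does better than 452.

452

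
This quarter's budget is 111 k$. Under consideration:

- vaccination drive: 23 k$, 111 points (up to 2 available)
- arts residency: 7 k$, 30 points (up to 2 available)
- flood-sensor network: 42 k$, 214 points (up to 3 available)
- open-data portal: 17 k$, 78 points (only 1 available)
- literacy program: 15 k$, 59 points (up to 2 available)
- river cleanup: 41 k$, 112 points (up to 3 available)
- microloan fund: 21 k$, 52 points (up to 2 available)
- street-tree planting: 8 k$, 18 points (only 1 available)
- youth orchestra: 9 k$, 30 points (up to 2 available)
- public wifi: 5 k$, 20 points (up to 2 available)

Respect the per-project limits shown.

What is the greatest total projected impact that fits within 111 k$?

Greedy by ratio would take vaccination drive + 2×flood-sensor network: 107 k$ used, total 539.
The 23 k$ tied up in vaccination drive is better spent on open-data portal + 2×public wifi — total rises to 546 (111 k$).
Nothing else within 111 k$ beats 546.

546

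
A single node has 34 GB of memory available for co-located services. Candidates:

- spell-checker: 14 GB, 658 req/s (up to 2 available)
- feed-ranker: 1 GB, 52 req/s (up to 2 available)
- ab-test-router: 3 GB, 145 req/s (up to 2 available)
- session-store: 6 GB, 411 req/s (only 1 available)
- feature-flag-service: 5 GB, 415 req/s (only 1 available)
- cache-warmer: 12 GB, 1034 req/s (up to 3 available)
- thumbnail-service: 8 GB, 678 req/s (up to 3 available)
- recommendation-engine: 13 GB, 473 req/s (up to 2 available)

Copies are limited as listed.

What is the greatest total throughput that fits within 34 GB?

2857

Taking the top-ratio services first gives 2×feed-ranker + 2×cache-warmer + thumbnail-service for 2850 (34 GB).
Replace feed-ranker and cache-warmer with feature-flag-service + thumbnail-service: the trade gains 7 net, giving 2857 at 34 GB.
That's the maximum — no swap from here does better than 2857.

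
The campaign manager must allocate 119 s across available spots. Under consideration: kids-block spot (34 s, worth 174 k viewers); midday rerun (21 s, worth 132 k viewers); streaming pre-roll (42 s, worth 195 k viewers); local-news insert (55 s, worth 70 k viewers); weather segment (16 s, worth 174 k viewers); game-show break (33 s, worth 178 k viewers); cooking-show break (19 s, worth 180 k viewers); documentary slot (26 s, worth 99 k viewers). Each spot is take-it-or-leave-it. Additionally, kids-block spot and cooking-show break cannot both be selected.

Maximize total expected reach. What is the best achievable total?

763

Best packing: midday rerun + weather segment + game-show break + cooking-show break + documentary slot — 115 s, 763 total.
Runner-up streaming pre-roll + weather segment + game-show break + cooking-show break tops out at 727.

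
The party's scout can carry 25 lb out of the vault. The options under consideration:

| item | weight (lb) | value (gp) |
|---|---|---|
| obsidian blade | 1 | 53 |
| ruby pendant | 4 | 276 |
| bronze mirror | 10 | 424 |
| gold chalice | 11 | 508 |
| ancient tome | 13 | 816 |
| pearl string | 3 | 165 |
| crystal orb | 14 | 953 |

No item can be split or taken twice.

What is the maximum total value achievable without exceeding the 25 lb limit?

The ratio heuristic lands on obsidian blade + ruby pendant + pearl string + crystal orb (1447) but leaves 3 lb idle.
Replace obsidian blade and ruby pendant and pearl string with gold chalice: the trade gains 14 net, giving 1461 at 25 lb.

1461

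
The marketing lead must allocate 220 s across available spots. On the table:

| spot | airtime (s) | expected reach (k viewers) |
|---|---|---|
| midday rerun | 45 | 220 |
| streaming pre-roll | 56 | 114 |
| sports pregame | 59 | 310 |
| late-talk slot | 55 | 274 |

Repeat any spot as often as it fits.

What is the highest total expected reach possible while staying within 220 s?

A density-first pass picks 3×sports pregame — 930 at 177 s.
The 59 s tied up in sports pregame is better spent on midday rerun + late-talk slot — total rises to 1114 (218 s).

1114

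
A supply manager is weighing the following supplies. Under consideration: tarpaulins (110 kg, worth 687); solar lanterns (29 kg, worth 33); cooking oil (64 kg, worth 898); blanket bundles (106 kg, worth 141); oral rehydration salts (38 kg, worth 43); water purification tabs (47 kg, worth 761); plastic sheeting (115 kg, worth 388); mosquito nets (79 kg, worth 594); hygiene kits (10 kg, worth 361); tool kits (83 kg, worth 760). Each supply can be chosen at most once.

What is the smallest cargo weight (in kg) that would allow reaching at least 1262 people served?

Minimise kg subject to total people served ≥ 1262.
solar lanterns + cooking oil + hygiene kits: 1292 people served at 103 kg.
Below 103 kg the best achievable stays under 1262.

103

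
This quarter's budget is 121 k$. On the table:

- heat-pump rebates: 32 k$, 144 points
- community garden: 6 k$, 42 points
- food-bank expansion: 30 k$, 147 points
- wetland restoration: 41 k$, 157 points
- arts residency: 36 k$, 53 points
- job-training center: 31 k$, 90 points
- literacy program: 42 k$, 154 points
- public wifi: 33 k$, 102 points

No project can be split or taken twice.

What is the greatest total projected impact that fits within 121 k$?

Ranking by ratio (projected impact/k$): community garden 7.00, food-bank expansion 4.90, heat-pump rebates 4.50.
The ratio heuristic lands on heat-pump rebates + community garden + food-bank expansion + wetland restoration (490) but leaves 12 k$ idle.
Replace heat-pump rebates with literacy program: the trade gains 10 net, giving 500 at 119 k$.
No other feasible combination exceeds 500.

500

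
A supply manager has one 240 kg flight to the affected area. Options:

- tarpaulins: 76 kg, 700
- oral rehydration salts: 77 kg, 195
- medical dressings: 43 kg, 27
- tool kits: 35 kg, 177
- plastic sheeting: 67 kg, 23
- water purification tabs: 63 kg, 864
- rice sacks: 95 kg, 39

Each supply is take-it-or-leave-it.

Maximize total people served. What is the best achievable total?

1768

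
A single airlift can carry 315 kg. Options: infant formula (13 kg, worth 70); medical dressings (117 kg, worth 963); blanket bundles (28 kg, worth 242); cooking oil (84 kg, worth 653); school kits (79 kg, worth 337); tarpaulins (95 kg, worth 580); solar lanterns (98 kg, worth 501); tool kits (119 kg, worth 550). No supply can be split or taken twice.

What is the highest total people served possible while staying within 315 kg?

2266

Ranking by ratio (people served/kg): blanket bundles 8.64, medical dressings 8.23, cooking oil 7.77.
Filling by ratio: infant formula + medical dressings + blanket bundles + cooking oil for 1928, with 73 kg left unused.
Dropping blanket bundles frees 28 kg; slotting in tarpaulins (95 kg) lifts the total to 2266 at 309 kg.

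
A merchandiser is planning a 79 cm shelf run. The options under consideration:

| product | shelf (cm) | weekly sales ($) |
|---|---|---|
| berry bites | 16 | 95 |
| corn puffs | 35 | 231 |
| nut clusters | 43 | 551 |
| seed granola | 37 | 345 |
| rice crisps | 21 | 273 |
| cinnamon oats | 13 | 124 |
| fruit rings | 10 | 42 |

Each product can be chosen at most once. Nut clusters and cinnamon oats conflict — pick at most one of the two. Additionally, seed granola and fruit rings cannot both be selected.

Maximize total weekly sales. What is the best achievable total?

By weekly sales per cm: rice crisps 13.00, nut clusters 12.81, cinnamon oats 9.54, seed granola 9.32 lead.
Best packing: nut clusters + rice crisps + fruit rings — 74 cm, 866 total.
The spare 5 cm is too small for any remaining product, and no feasible exchange beats 866.

866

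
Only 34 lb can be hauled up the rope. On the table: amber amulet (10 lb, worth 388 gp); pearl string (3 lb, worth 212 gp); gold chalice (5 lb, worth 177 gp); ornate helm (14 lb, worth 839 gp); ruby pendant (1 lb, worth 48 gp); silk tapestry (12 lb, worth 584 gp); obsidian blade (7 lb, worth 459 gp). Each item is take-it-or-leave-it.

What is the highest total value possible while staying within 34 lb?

Greedy by ratio would take pearl string + gold chalice + ornate helm + ruby pendant + obsidian blade: 30 lb used, total 1735.
Dropping pearl string and gold chalice frees 8 lb; slotting in silk tapestry (12 lb) lifts the total to 1930 at 34 lb.

1930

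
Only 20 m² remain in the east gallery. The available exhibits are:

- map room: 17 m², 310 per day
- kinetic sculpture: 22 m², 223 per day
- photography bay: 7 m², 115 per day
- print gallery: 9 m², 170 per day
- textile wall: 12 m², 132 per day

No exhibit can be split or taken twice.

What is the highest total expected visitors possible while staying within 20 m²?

310

Greedy by ratio would take photography bay + print gallery: 16 m² used, total 285.
The 16 m² tied up in photography bay and print gallery is better spent on map room — total rises to 310 (17 m²).
Next best is photography bay + print gallery at 285 (16 m²) — short by 25.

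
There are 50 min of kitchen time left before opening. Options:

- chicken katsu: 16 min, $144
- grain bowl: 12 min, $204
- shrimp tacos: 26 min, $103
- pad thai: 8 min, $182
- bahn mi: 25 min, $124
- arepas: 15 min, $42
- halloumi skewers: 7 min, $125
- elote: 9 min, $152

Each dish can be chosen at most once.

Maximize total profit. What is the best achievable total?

682

Taking the top-ratio dishes first gives grain bowl + pad thai + halloumi skewers + elote for 663 (36 min).
Dropping halloumi skewers frees 7 min; slotting in chicken katsu (16 min) lifts the total to 682 at 45 min.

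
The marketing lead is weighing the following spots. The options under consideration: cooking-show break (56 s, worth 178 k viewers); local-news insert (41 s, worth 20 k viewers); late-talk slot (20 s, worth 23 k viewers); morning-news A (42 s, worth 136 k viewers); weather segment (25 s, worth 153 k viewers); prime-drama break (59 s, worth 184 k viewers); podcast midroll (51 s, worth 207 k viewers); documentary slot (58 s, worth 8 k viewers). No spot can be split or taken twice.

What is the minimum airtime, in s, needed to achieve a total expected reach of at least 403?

118

Need the lightest bundle worth ≥ 403.
morning-news A + weather segment + podcast midroll: 496 expected reach at 118 s.
Any bundle with less than 118 s falls short of 403.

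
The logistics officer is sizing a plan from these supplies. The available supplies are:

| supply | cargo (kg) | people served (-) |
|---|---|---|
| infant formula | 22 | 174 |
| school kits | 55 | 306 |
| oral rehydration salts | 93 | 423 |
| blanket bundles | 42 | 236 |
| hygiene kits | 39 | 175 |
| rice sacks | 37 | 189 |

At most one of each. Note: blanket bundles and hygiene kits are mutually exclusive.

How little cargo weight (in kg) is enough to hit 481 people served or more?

92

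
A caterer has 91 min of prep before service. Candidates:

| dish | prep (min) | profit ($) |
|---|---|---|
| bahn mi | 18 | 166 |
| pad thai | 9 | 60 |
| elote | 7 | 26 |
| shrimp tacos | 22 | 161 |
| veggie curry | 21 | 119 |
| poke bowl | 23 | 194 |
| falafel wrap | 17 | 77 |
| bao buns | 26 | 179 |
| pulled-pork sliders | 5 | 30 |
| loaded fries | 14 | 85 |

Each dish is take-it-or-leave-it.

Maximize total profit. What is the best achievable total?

By profit per min: bahn mi 9.22, poke bowl 8.43, shrimp tacos 7.32, bao buns 6.88 lead.
Taking bahn mi + shrimp tacos + poke bowl + bao buns: 89 min used, 700 in profit.
Runner-up bahn mi + pad thai + shrimp tacos + poke bowl + pulled-pork sliders + loaded fries tops out at 696.

700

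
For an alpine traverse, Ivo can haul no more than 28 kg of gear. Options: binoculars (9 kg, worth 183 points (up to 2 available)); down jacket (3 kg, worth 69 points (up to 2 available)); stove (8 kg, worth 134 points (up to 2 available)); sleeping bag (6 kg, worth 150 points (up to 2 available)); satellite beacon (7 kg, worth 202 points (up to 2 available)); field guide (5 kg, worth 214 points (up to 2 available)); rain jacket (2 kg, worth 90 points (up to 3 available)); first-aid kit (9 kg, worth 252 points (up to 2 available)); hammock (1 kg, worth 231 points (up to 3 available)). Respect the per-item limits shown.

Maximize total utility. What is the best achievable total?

Density check — hammock 231.00, rain jacket 45.00, field guide 42.80 are the best per kg.
Greedy by ratio would take satellite beacon + 2×field guide + 3×rain jacket + 3×hammock: 26 kg used, total 1593.
The 7 kg tied up in satellite beacon is better spent on first-aid kit — total rises to 1643 (28 kg).
That's the maximum — no swap from here does better than 1643.

1643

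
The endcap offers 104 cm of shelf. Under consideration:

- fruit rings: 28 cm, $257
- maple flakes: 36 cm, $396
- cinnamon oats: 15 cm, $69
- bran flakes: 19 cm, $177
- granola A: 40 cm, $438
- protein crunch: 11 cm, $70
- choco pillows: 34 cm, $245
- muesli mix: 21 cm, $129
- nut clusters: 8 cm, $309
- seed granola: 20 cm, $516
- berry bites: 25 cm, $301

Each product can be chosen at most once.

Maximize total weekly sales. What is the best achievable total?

1659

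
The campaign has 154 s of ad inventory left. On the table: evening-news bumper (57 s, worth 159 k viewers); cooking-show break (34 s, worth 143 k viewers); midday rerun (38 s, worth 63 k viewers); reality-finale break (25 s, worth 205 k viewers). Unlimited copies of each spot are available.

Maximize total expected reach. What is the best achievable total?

1230

Ranking by ratio (expected reach/s): reality-finale break 8.20, cooking-show break 4.21, evening-news bumper 2.79, midday rerun 1.66.
Best packing: 6×reality-finale break — 150 s, 1230 total.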